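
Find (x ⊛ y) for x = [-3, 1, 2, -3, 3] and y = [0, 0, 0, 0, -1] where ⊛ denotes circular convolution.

(x ⊛ y)[n] = Σ(m=0 to 4) x[m] · y[(n-m) mod 5]

Computing each output sample:
(x ⊛ y)[0] = -1
(x ⊛ y)[1] = -2
(x ⊛ y)[2] = 3
(x ⊛ y)[3] = -3
(x ⊛ y)[4] = 3

x ⊛ y = [-1, -2, 3, -3, 3]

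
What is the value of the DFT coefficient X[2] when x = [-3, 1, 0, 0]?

X[2] = Σ(n=0 to 3) x[n] · ω_4^(2n) where ω_4 = e^(-2πi/4)
= (-3)·ω_4^0 + (1)·ω_4^2 + (0)·ω_4^4 + (0)·ω_4^6

X[2] = -4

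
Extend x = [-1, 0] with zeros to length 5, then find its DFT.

Original 2-point DFT: [-1, -1]
Zero-padded 5-point DFT provides frequency interpolation.

DFT_5([x, 0, ...]) = [-1, -1, -1, -1, -1]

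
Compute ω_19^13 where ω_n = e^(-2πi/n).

ω_19^13 = e^(-2πi·13/19)
= cos(-2π·13/19) + i·sin(-2π·13/19)
= cos(-26π/19) + i·sin(-26π/19)

ω_19^13 = cos(-26π/19) + i·sin(-26π/19) = -0.4017+0.9158i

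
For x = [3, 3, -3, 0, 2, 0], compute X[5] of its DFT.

X[5] = Σ(n=0 to 5) x[n] · ω_6^(5n) where ω_6 = e^(-2πi/6)
= (3)·ω_6^0 + (3)·ω_6^5 + (-3)·ω_6^10 + (0)·ω_6^15 + (2)·ω_6^20 + (0)·ω_6^25

X[5] = 5.0000-1.7321i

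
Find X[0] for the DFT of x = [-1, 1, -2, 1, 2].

X[0] = Σ(n=0 to 4) x[n] · ω_5^0 = Σ x[n]
= (-1) + (1) + (-2) + (1) + (2)

X[0] = 1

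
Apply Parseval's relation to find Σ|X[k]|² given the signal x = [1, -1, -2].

Parseval: Σ|x[n]|² = (1/N)Σ|X[k]|², so Σ|X[k]|² = N·Σ|x[n]|² = 3·6.0000

Σ|X[k]|² = N·Σ|x[n]|² = 3·6.0000 = 18.0000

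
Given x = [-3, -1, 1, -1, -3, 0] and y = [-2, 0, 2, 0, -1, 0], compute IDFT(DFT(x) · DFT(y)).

(x ⊛ y)[n] = Σ(m=0 to 5) x[m] · y[(n-m) mod 6]

Computing each output sample:
(x ⊛ y)[0] = -1
(x ⊛ y)[1] = 3
(x ⊛ y)[2] = -5
(x ⊛ y)[3] = 0
(x ⊛ y)[4] = 11
(x ⊛ y)[5] = -1

x ⊛ y = [-1, 3, -5, 0, 11, -1]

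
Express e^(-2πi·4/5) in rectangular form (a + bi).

ω_5^4 = e^(-2πi·4/5)
= cos(-2π·4/5) + i·sin(-2π·4/5)
= cos(-8π/5) + i·sin(-8π/5)

ω_5^4 = cos(-8π/5) + i·sin(-8π/5) = 0.3090+0.9511i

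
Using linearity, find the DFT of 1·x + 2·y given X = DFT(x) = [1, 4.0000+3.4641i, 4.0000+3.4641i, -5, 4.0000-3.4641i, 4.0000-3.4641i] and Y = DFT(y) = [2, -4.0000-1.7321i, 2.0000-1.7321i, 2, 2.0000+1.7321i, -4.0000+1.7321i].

By linearity: DFT(1x + 2y) = 1·DFT(x) + 2·DFT(y)
= 1·[1, 4.0000+3.4641i, 4.0000+3.4641i, -5, 4.0000-3.4641i, 4.0000-3.4641i] + 2·[2, -4.0000-1.7321i, 2.0000-1.7321i, 2, 2.0000+1.7321i, -4.0000+1.7321i]

Computing element-wise:
Z[0] = 1·(1) + 2·(2) = 5
Z[1] = 1·(4.0000+3.4641i) + 2·(-4.0000-1.7321i) = -4.0000-0.0001i
Z[2] = 1·(4.0000+3.4641i) + 2·(2.0000-1.7321i) = 8.0000-0.0001i
Z[3] = 1·(-5) + 2·(2) = -1
Z[4] = 1·(4.0000-3.4641i) + 2·(2.0000+1.7321i) = 8.0000+0.0001i
Z[5] = 1·(4.0000-3.4641i) + 2·(-4.0000+1.7321i) = -4.0000+0.0001i

DFT(1x + 2y) = 1·X + 2·Y = [5, -4.0000-0.0001i, 8.0000-0.0001i, -1, 8.0000+0.0001i, -4.0000+0.0001i]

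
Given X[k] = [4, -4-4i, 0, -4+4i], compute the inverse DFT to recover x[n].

x[n] = (1/4) Σ(k=0 to 3) X[k] · e^(2πikn/4)

Computing each x[n]:
x[0] = -1
x[1] = 3
x[2] = 3
x[3] = -1

x = [-1, 3, 3, -1]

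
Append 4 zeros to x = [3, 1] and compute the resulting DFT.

Original 2-point DFT: [4, 2]
Zero-padded 6-point DFT provides frequency interpolation.

DFT_6([x, 0, ...]) = [4, 3.5000-0.8660i, 2.5000-0.8660i, 2, 2.5000+0.8660i, 3.5000+0.8660i]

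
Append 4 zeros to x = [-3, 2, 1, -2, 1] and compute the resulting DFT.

Original 5-point DFT: [-1, -1.2639-2.7144i, -5.7361+2.2654i, -5.7361-2.2654i, -1.2639+2.7144i]
Zero-padded 9-point DFT provides frequency interpolation.

DFT_9([x, 0, ...]) = [-1, -1.2340-0.8804i, -1.8264-3.4009i, -7.0000-1.7321i, -2.9397+2.6756i, -2.9397-2.6756i, -7.0000+1.7321i, -1.8264+3.4009i, -1.2340+0.8804i]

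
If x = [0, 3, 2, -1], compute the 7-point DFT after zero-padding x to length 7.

Original 4-point DFT: [4, -2-4i, 0, -2+4i]
Zero-padded 7-point DFT provides frequency interpolation.

DFT_7([x, 0, ...]) = [4, 2.3264-3.8615i, -3.0930-2.8388i, -1.2334+1.2369i, -1.2334-1.2369i, -3.0930+2.8388i, 2.3264+3.8615i]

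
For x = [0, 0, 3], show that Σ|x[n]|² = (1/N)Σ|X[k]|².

Time domain:
Σ|x[n]|² = |0|² + |0|² + |3|² = 9.0000

Frequency domain:
(1/3)Σ|X[k]|² = (1/3)(|3|² + |-1.5000+2.5981i|² + |-1.5000-2.5981i|²) = (1/3)·27.0000 = 9.0000

Both sides agree, confirming Parseval's theorem.

Σ|x[n]|² = (1/N)Σ|X[k]|² = 9.0000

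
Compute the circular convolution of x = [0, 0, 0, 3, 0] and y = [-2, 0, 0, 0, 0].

(x ⊛ y)[n] = Σ(m=0 to 4) x[m] · y[(n-m) mod 5]

Computing each output sample:
(x ⊛ y)[0] = 0
(x ⊛ y)[1] = 0
(x ⊛ y)[2] = 0
(x ⊛ y)[3] = -6
(x ⊛ y)[4] = 0

x ⊛ y = [0, 0, 0, -6, 0]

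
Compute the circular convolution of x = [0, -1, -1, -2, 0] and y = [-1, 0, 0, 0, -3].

(x ⊛ y)[n] = Σ(m=0 to 4) x[m] · y[(n-m) mod 5]

Computing each output sample:
(x ⊛ y)[0] = 3
(x ⊛ y)[1] = 4
(x ⊛ y)[2] = 7
(x ⊛ y)[3] = 2
(x ⊛ y)[4] = 0

x ⊛ y = [3, 4, 7, 2, 0]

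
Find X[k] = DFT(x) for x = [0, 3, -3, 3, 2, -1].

X[k] = Σ(n=0 to 5) x[n] · ω_6^(nk)
where ω_6 = e^(-2πi/6)

Computing each X[k]:
X[0] = 4
X[1] = -1.5000+0.8660i
X[2] = 2.5000-7.7942i
X[3] = -6
X[4] = 2.5000+7.7942i
X[5] = -1.5000-0.8660i

X = [4, -1.5000+0.8660i, 2.5000-7.7942i, -6, 2.5000+7.7942i, -1.5000-0.8660i]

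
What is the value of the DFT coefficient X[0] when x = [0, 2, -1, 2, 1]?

X[0] = Σ(n=0 to 4) x[n] · ω_5^0 = Σ x[n]
= (0) + (2) + (-1) + (2) + (1)

X[0] = 4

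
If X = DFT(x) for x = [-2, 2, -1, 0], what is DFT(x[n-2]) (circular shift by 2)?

Time shift by 2: X_shifted[k] = ω_4^(2k) · X[k]
Shifted x = [-1, 0, -2, 2]

DFT(x[n-2]) = [-1, 1+2i, -5, 1-2i]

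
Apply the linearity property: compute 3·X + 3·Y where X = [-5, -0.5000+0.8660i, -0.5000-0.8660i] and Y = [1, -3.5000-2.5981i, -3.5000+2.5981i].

By linearity: DFT(3x + 3y) = 3·DFT(x) + 3·DFT(y)
= 3·[-5, -0.5000+0.8660i, -0.5000-0.8660i] + 3·[1, -3.5000-2.5981i, -3.5000+2.5981i]

Computing element-wise:
Z[0] = 3·(-5) + 3·(1) = -12
Z[1] = 3·(-0.5000+0.8660i) + 3·(-3.5000-2.5981i) = -12.0000-5.1963i
Z[2] = 3·(-0.5000-0.8660i) + 3·(-3.5000+2.5981i) = -12.0000+5.1963i

DFT(3x + 3y) = 3·X + 3·Y = [-12, -12.0000-5.1963i, -12.0000+5.1963i]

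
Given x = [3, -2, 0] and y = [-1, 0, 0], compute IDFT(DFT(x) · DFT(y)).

(x ⊛ y)[n] = Σ(m=0 to 2) x[m] · y[(n-m) mod 3]

Computing each output sample:
(x ⊛ y)[0] = -3
(x ⊛ y)[1] = 2
(x ⊛ y)[2] = 0

x ⊛ y = [-3, 2, 0]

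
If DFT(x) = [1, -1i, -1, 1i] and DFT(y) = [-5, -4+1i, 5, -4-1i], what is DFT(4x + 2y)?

By linearity: DFT(4x + 2y) = 4·DFT(x) + 2·DFT(y)
= 4·[1, -1i, -1, 1i] + 2·[-5, -4+1i, 5, -4-1i]

Computing element-wise:
Z[0] = 4·(1) + 2·(-5) = -6
Z[1] = 4·(-1i) + 2·(-4+1i) = -8-2i
Z[2] = 4·(-1) + 2·(5) = 6
Z[3] = 4·(1i) + 2·(-4-1i) = -8+2i

DFT(4x + 2y) = 4·X + 2·Y = [-6, -8-2i, 6, -8+2i]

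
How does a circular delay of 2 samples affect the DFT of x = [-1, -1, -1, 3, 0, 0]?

Time shift by 2: X_shifted[k] = ω_6^(2k) · X[k]
Shifted x = [0, 0, -1, -1, -1, 3]

DFT(x[n-2]) = [0, 3.5000+2.5981i, -1.5000+2.5981i, -4, -1.5000-2.5981i, 3.5000-2.5981i]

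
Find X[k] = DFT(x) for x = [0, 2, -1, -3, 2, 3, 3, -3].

X[k] = Σ(n=0 to 7) x[n] · ω_8^(nk)
where ω_8 = e^(-2πi/8)

Computing each X[k]:
X[0] = 3
X[1] = -2.7071+4.7071i
X[2] = -11i
X[3] = -1.2929-3.2929i
X[4] = 5
X[5] = -1.2929+3.2929i
X[6] = 11i
X[7] = -2.7071-4.7071i

X = [3, -2.7071+4.7071i, -11i, -1.2929-3.2929i, 5, -1.2929+3.2929i, 11i, -2.7071-4.7071i]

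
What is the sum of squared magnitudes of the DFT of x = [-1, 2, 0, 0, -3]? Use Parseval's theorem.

Parseval: Σ|x[n]|² = (1/N)Σ|X[k]|², so Σ|X[k]|² = N·Σ|x[n]|² = 5·14.0000

Σ|X[k]|² = N·Σ|x[n]|² = 5·14.0000 = 70.0000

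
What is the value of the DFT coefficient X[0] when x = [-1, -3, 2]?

X[0] = Σ(n=0 to 2) x[n] · ω_3^0 = Σ x[n]
= (-1) + (-3) + (2)

X[0] = -2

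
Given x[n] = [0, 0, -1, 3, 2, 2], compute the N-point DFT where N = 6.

X[k] = Σ(n=0 to 5) x[n] · ω_6^(nk)
where ω_6 = e^(-2πi/6)

Computing each X[k]:
X[0] = 6
X[1] = -2.5000+4.3301i
X[2] = 1.5000-0.8660i
X[3] = -4
X[4] = 1.5000+0.8660i
X[5] = -2.5000-4.3301i

X = [6, -2.5000+4.3301i, 1.5000-0.8660i, -4, 1.5000+0.8660i, -2.5000-4.3301i]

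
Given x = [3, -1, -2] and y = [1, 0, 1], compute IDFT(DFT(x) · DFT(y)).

(x ⊛ y)[n] = Σ(m=0 to 2) x[m] · y[(n-m) mod 3]

Computing each output sample:
(x ⊛ y)[0] = 2
(x ⊛ y)[1] = -3
(x ⊛ y)[2] = 1

x ⊛ y = [2, -3, 1]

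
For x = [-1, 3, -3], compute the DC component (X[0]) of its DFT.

X[0] = Σ(n=0 to 2) x[n] · ω_3^0 = Σ x[n]
= (-1) + (3) + (-3)

X[0] = -1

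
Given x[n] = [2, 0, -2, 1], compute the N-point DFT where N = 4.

X[k] = Σ(n=0 to 3) x[n] · ω_4^(nk)
where ω_4 = e^(-2πi/4)

Computing each X[k]:
X[0] = 1
X[1] = 4+1i
X[2] = -1
X[3] = 4-1i

X = [1, 4+1i, -1, 4-1i]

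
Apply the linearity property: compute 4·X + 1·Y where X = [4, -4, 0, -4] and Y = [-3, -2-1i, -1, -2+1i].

By linearity: DFT(4x + 1y) = 4·DFT(x) + 1·DFT(y)
= 4·[4, -4, 0, -4] + 1·[-3, -2-1i, -1, -2+1i]

Computing element-wise:
Z[0] = 4·(4) + 1·(-3) = 13
Z[1] = 4·(-4) + 1·(-2-1i) = -18-1i
Z[2] = 4·(0) + 1·(-1) = -1
Z[3] = 4·(-4) + 1·(-2+1i) = -18+1i

DFT(4x + 1y) = 4·X + 1·Y = [13, -18-1i, -1, -18+1i]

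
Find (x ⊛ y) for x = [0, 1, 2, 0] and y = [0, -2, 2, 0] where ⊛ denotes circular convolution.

(x ⊛ y)[n] = Σ(m=0 to 3) x[m] · y[(n-m) mod 4]

Computing each output sample:
(x ⊛ y)[0] = 4
(x ⊛ y)[1] = 0
(x ⊛ y)[2] = -2
(x ⊛ y)[3] = -2

x ⊛ y = [4, 0, -2, -2]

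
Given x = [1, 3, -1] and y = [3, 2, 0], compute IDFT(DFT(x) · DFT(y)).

(x ⊛ y)[n] = Σ(m=0 to 2) x[m] · y[(n-m) mod 3]

Computing each output sample:
(x ⊛ y)[0] = 1
(x ⊛ y)[1] = 11
(x ⊛ y)[2] = 3

x ⊛ y = [1, 11, 3]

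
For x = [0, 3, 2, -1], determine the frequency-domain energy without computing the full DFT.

Parseval: Σ|x[n]|² = (1/N)Σ|X[k]|², so Σ|X[k]|² = N·Σ|x[n]|² = 4·14.0000

Σ|X[k]|² = N·Σ|x[n]|² = 4·14.0000 = 56.0000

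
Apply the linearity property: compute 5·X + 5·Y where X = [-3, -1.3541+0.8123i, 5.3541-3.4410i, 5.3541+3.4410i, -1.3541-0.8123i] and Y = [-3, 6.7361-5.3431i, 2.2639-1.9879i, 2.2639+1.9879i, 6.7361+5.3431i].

By linearity: DFT(5x + 5y) = 5·DFT(x) + 5·DFT(y)
= 5·[-3, -1.3541+0.8123i, 5.3541-3.4410i, 5.3541+3.4410i, -1.3541-0.8123i] + 5·[-3, 6.7361-5.3431i, 2.2639-1.9879i, 2.2639+1.9879i, 6.7361+5.3431i]

Computing element-wise:
Z[0] = 5·(-3) + 5·(-3) = -30
Z[1] = 5·(-1.3541+0.8123i) + 5·(6.7361-5.3431i) = 26.9100-22.6540i
Z[2] = 5·(5.3541-3.4410i) + 5·(2.2639-1.9879i) = 38.0900-27.1445i
Z[3] = 5·(5.3541+3.4410i) + 5·(2.2639+1.9879i) = 38.0900+27.1445i
Z[4] = 5·(-1.3541-0.8123i) + 5·(6.7361+5.3431i) = 26.9100+22.6540i

DFT(5x + 5y) = 5·X + 5·Y = [-30, 26.9100-22.6540i, 38.0900-27.1445i, 38.0900+27.1445i, 26.9100+22.6540i]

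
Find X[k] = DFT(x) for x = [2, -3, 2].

X[k] = Σ(n=0 to 2) x[n] · ω_3^(nk)
where ω_3 = e^(-2πi/3)

Computing each X[k]:
X[0] = 1
X[1] = 2.5000+4.3301i
X[2] = 2.5000-4.3301i

X = [1, 2.5000+4.3301i, 2.5000-4.3301i]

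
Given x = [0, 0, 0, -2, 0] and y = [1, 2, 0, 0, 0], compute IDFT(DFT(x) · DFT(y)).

(x ⊛ y)[n] = Σ(m=0 to 4) x[m] · y[(n-m) mod 5]

Computing each output sample:
(x ⊛ y)[0] = 0
(x ⊛ y)[1] = 0
(x ⊛ y)[2] = 0
(x ⊛ y)[3] = -2
(x ⊛ y)[4] = -4

x ⊛ y = [0, 0, 0, -2, -4]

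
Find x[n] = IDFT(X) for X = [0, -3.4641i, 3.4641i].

x[n] = (1/3) Σ(k=0 to 2) X[k] · e^(2πikn/3)

Computing each x[n]:
x[0] = 0
x[1] = 2
x[2] = -2

x = [0, 2, -2]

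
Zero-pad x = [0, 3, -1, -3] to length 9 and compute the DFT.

Original 4-point DFT: [-1, 1-6i, -1, 1+6i]
Zero-padded 9-point DFT provides frequency interpolation.

DFT_9([x, 0, ...]) = [-1, 3.6245+1.6545i, 2.9606-5.2105i, -4.0000-3.4641i, -2.0851+0.9292i, -2.0851-0.9292i, -4.0000+3.4641i, 2.9606+5.2105i, 3.6245-1.6545i]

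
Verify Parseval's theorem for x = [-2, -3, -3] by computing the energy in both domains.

Time domain:
Σ|x[n]|² = |-2|² + |-3|² + |-3|² = 22.0000

Frequency domain:
(1/3)Σ|X[k]|² = (1/3)(|-8|² + |1|² + |1|²) = (1/3)·66.0000 = 22.0000

Both sides agree, confirming Parseval's theorem.

Σ|x[n]|² = (1/N)Σ|X[k]|² = 22.0000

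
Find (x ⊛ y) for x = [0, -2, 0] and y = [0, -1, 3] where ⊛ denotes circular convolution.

(x ⊛ y)[n] = Σ(m=0 to 2) x[m] · y[(n-m) mod 3]

Computing each output sample:
(x ⊛ y)[0] = -6
(x ⊛ y)[1] = 0
(x ⊛ y)[2] = 2

x ⊛ y = [-6, 0, 2]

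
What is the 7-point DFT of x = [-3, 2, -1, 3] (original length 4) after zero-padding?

Original 4-point DFT: [1, -2+1i, -9, -2-1i]
Zero-padded 7-point DFT provides frequency interpolation.

DFT_7([x, 0, ...]) = [1, -4.2334-1.8904i, -0.6736-0.0382i, -6.0930-4.5744i, -6.0930+4.5744i, -0.6736+0.0382i, -4.2334+1.8904i]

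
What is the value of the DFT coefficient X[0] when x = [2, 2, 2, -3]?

X[0] = Σ(n=0 to 3) x[n] · ω_4^0 = Σ x[n]
= (2) + (2) + (2) + (-3)

X[0] = 3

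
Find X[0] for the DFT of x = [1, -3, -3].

X[0] = Σ(n=0 to 2) x[n] · ω_3^0 = Σ x[n]
= (1) + (-3) + (-3)

X[0] = -5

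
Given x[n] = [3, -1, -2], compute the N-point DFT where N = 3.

X[k] = Σ(n=0 to 2) x[n] · ω_3^(nk)
where ω_3 = e^(-2πi/3)

Computing each X[k]:
X[0] = 0
X[1] = 4.5000-0.8660i
X[2] = 4.5000+0.8660i

X = [0, 4.5000-0.8660i, 4.5000+0.8660i]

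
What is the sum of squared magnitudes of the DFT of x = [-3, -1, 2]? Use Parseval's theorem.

Parseval: Σ|x[n]|² = (1/N)Σ|X[k]|², so Σ|X[k]|² = N·Σ|x[n]|² = 3·14.0000

Σ|X[k]|² = N·Σ|x[n]|² = 3·14.0000 = 42.0000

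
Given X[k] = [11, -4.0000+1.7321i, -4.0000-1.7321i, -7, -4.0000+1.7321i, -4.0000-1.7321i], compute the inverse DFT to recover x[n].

x[n] = (1/6) Σ(k=0 to 5) X[k] · e^(2πikn/6)

Computing each x[n]:
x[0] = -2
x[1] = 3
x[2] = 1
x[3] = 3
x[4] = 3
x[5] = 3

x = [-2, 3, 1, 3, 3, 3]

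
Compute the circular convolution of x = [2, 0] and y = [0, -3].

(x ⊛ y)[n] = Σ(m=0 to 1) x[m] · y[(n-m) mod 2]

Computing each output sample:
(x ⊛ y)[0] = 0
(x ⊛ y)[1] = -6

x ⊛ y = [0, -6]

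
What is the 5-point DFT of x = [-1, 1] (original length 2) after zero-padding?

Original 2-point DFT: [0, -2]
Zero-padded 5-point DFT provides frequency interpolation.

DFT_5([x, 0, ...]) = [0, -0.6910-0.9511i, -1.8090-0.5878i, -1.8090+0.5878i, -0.6910+0.9511i]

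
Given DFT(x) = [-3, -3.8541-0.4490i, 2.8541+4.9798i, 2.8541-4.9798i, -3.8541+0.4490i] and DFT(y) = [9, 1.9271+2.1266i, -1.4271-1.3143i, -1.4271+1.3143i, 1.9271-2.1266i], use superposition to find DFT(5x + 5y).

By linearity: DFT(5x + 5y) = 5·DFT(x) + 5·DFT(y)
= 5·[-3, -3.8541-0.4490i, 2.8541+4.9798i, 2.8541-4.9798i, -3.8541+0.4490i] + 5·[9, 1.9271+2.1266i, -1.4271-1.3143i, -1.4271+1.3143i, 1.9271-2.1266i]

Computing element-wise:
Z[0] = 5·(-3) + 5·(9) = 30
Z[1] = 5·(-3.8541-0.4490i) + 5·(1.9271+2.1266i) = -9.6350+8.3880i
Z[2] = 5·(2.8541+4.9798i) + 5·(-1.4271-1.3143i) = 7.1350+18.3275i
Z[3] = 5·(2.8541-4.9798i) + 5·(-1.4271+1.3143i) = 7.1350-18.3275i
Z[4] = 5·(-3.8541+0.4490i) + 5·(1.9271-2.1266i) = -9.6350-8.3880i

DFT(5x + 5y) = 5·X + 5·Y = [30, -9.6350+8.3880i, 7.1350+18.3275i, 7.1350-18.3275i, -9.6350-8.3880i]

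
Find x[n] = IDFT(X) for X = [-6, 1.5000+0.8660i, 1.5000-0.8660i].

x[n] = (1/3) Σ(k=0 to 2) X[k] · e^(2πikn/3)

Computing each x[n]:
x[0] = -1
x[1] = -3
x[2] = -2

x = [-1, -3, -2]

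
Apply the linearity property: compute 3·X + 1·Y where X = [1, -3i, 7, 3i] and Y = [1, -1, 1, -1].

By linearity: DFT(3x + 1y) = 3·DFT(x) + 1·DFT(y)
= 3·[1, -3i, 7, 3i] + 1·[1, -1, 1, -1]

Computing element-wise:
Z[0] = 3·(1) + 1·(1) = 4
Z[1] = 3·(-3i) + 1·(-1) = -1-9i
Z[2] = 3·(7) + 1·(1) = 22
Z[3] = 3·(3i) + 1·(-1) = -1+9i

DFT(3x + 1y) = 3·X + 1·Y = [4, -1-9i, 22, -1+9i]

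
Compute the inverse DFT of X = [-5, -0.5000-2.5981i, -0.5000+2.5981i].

x[n] = (1/3) Σ(k=0 to 2) X[k] · e^(2πikn/3)

Computing each x[n]:
x[0] = -2
x[1] = 0
x[2] = -3

x = [-2, 0, -3]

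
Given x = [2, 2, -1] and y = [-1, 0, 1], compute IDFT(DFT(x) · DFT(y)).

(x ⊛ y)[n] = Σ(m=0 to 2) x[m] · y[(n-m) mod 3]

Computing each output sample:
(x ⊛ y)[0] = 0
(x ⊛ y)[1] = -3
(x ⊛ y)[2] = 3

x ⊛ y = [0, -3, 3]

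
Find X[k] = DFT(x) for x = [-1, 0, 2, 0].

X[k] = Σ(n=0 to 3) x[n] · ω_4^(nk)
where ω_4 = e^(-2πi/4)

Computing each X[k]:
X[0] = 1
X[1] = -3
X[2] = 1
X[3] = -3

X = [1, -3, 1, -3]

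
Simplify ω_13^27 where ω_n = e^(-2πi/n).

Since ω_13^13 = 1, powers reduce modulo 13.
27 mod 13 = 1
So ω_13^27 = ω_13^1 = e^(-2πi·1/13)

ω_13^27 = ω_13^1 = 0.8855-0.4647i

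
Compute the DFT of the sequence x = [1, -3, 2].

X[k] = Σ(n=0 to 2) x[n] · ω_3^(nk)
where ω_3 = e^(-2πi/3)

Computing each X[k]:
X[0] = 0
X[1] = 1.5000+4.3301i
X[2] = 1.5000-4.3301i

X = [0, 1.5000+4.3301i, 1.5000-4.3301i]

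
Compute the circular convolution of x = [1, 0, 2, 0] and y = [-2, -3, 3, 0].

(x ⊛ y)[n] = Σ(m=0 to 3) x[m] · y[(n-m) mod 4]

Computing each output sample:
(x ⊛ y)[0] = 4
(x ⊛ y)[1] = -3
(x ⊛ y)[2] = -1
(x ⊛ y)[3] = -6

x ⊛ y = [4, -3, -1, -6]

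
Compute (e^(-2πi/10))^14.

Since ω_10^10 = 1, powers reduce modulo 10.
14 mod 10 = 4
So ω_10^14 = ω_10^4 = e^(-2πi·4/10)

ω_10^14 = ω_10^4 = -0.8090-0.5878i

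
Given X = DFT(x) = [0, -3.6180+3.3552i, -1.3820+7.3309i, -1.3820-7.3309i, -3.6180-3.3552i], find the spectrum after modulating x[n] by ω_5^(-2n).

Modulation property: DFT(ω_5^(-2n)·x[n]) = X[(k-2) mod 5], so circularly shift X by 2 positions.

X[k-2] = [-1.3820-7.3309i, -3.6180-3.3552i, 0, -3.6180+3.3552i, -1.3820+7.3309i]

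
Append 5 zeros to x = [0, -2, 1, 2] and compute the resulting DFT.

Original 4-point DFT: [1, -1+4i, 1, -1-4i]
Zero-padded 9-point DFT provides frequency interpolation.

DFT_9([x, 0, ...]) = [1, -2.3584-1.4313i, -2.2870+3.3596i, 2.5000+2.5981i, 1.6454-0.4052i, 1.6454+0.4052i, 2.5000-2.5981i, -2.2870-3.3596i, -2.3584+1.4313i]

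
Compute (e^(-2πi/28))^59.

Since ω_28^28 = 1, powers reduce modulo 28.
59 mod 28 = 3
So ω_28^59 = ω_28^3 = e^(-2πi·3/28)

ω_28^59 = ω_28^3 = 0.7818-0.6235i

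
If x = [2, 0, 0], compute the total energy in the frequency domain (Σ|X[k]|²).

Parseval: Σ|x[n]|² = (1/N)Σ|X[k]|², so Σ|X[k]|² = N·Σ|x[n]|² = 3·4.0000

Σ|X[k]|² = N·Σ|x[n]|² = 3·4.0000 = 12.0000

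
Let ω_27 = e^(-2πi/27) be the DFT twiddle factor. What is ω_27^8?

ω_27^8 = e^(-2πi·8/27)
= cos(-2π·8/27) + i·sin(-2π·8/27)
= cos(-16π/27) + i·sin(-16π/27)

ω_27^8 = cos(-16π/27) + i·sin(-16π/27) = -0.2868-0.9580i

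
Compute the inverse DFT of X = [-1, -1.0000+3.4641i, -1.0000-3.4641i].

x[n] = (1/3) Σ(k=0 to 2) X[k] · e^(2πikn/3)

Computing each x[n]:
x[0] = -1
x[1] = -2
x[2] = 2

x = [-1, -2, 2]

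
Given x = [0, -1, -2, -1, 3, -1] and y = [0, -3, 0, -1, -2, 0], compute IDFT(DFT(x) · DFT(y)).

(x ⊛ y)[n] = Σ(m=0 to 5) x[m] · y[(n-m) mod 6]

Computing each output sample:
(x ⊛ y)[0] = 8
(x ⊛ y)[1] = -1
(x ⊛ y)[2] = -2
(x ⊛ y)[3] = 8
(x ⊛ y)[4] = 4
(x ⊛ y)[5] = -5

x ⊛ y = [8, -1, -2, 8, 4, -5]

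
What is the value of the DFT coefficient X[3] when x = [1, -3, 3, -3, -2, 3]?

X[3] = Σ(n=0 to 5) x[n] · ω_6^(3n) where ω_6 = e^(-2πi/6)
= (1)·ω_6^0 + (-3)·ω_6^3 + (3)·ω_6^6 + (-3)·ω_6^9 + (-2)·ω_6^12 + (3)·ω_6^15

X[3] = 5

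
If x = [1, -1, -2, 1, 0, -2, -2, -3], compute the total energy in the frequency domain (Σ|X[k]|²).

Parseval: Σ|x[n]|² = (1/N)Σ|X[k]|², so Σ|X[k]|² = N·Σ|x[n]|² = 8·24.0000

Σ|X[k]|² = N·Σ|x[n]|² = 8·24.0000 = 192.0000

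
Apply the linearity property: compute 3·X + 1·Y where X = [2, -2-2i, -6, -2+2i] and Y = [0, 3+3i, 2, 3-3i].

By linearity: DFT(3x + 1y) = 3·DFT(x) + 1·DFT(y)
= 3·[2, -2-2i, -6, -2+2i] + 1·[0, 3+3i, 2, 3-3i]

Computing element-wise:
Z[0] = 3·(2) + 1·(0) = 6
Z[1] = 3·(-2-2i) + 1·(3+3i) = -3-3i
Z[2] = 3·(-6) + 1·(2) = -16
Z[3] = 3·(-2+2i) + 1·(3-3i) = -3+3i

DFT(3x + 1y) = 3·X + 1·Y = [6, -3-3i, -16, -3+3i]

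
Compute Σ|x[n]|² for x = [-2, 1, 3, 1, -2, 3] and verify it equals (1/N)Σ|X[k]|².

Time domain:
Σ|x[n]|² = |-2|² + |1|² + |3|² + |1|² + |-2|² + |3|² = 28.0000

Frequency domain:
(1/6)Σ|X[k]|² = (1/6)(|4|² + |-1.5000-2.5981i|² + |-3.5000+6.0622i|² + |-6|² + |-3.5000-6.0622i|² + |-1.5000+2.5981i|²) = (1/6)·168.0000 = 28.0000

Both sides agree, confirming Parseval's theorem.

Σ|x[n]|² = (1/N)Σ|X[k]|² = 28.0000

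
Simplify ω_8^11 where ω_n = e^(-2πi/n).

Since ω_8^8 = 1, powers reduce modulo 8.
11 mod 8 = 3
So ω_8^11 = ω_8^3 = e^(-2πi·3/8)

ω_8^11 = ω_8^3 = -0.7071-0.7071i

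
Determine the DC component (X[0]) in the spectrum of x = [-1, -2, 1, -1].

X[0] = Σ(n=0 to 3) x[n] · ω_4^0 = Σ x[n]
= (-1) + (-2) + (1) + (-1)

X[0] = -3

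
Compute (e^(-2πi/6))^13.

Since ω_6^6 = 1, powers reduce modulo 6.
13 mod 6 = 1
So ω_6^13 = ω_6^1 = e^(-2πi·1/6)

ω_6^13 = ω_6^1 = 0.5000-0.8660i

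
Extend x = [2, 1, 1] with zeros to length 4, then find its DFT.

Original 3-point DFT: [4, 1, 1]
Zero-padded 4-point DFT provides frequency interpolation.

DFT_4([x, 0, ...]) = [4, 1-1i, 2, 1+1i]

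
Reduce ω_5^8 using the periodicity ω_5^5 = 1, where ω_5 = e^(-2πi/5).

Since ω_5^5 = 1, powers reduce modulo 5.
8 mod 5 = 3
So ω_5^8 = ω_5^3 = e^(-2πi·3/5)

ω_5^8 = ω_5^3 = -0.8090+0.5878i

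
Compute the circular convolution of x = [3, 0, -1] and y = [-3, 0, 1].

(x ⊛ y)[n] = Σ(m=0 to 2) x[m] · y[(n-m) mod 3]

Computing each output sample:
(x ⊛ y)[0] = -9
(x ⊛ y)[1] = -1
(x ⊛ y)[2] = 6

x ⊛ y = [-9, -1, 6]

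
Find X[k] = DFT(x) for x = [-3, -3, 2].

X[k] = Σ(n=0 to 2) x[n] · ω_3^(nk)
where ω_3 = e^(-2πi/3)

Computing each X[k]:
X[0] = -4
X[1] = -2.5000+4.3301i
X[2] = -2.5000-4.3301i

X = [-4, -2.5000+4.3301i, -2.5000-4.3301i]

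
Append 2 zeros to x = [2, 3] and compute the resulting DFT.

Original 2-point DFT: [5, -1]
Zero-padded 4-point DFT provides frequency interpolation.

DFT_4([x, 0, ...]) = [5, 2-3i, -1, 2+3i]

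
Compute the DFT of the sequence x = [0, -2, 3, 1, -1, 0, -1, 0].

X[k] = Σ(n=0 to 7) x[n] · ω_8^(nk)
where ω_8 = e^(-2πi/8)

Computing each X[k]:
X[0] = 0
X[1] = -1.1213-3.2929i
X[2] = -3+3i
X[3] = 3.1213+4.7071i
X[4] = 2
X[5] = 3.1213-4.7071i
X[6] = -3-3i
X[7] = -1.1213+3.2929i

X = [0, -1.1213-3.2929i, -3+3i, 3.1213+4.7071i, 2, 3.1213-4.7071i, -3-3i, -1.1213+3.2929i]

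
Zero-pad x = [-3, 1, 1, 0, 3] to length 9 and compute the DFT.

Original 5-point DFT: [2, -2.5729+1.3143i, -5.9271+2.1266i, -5.9271-2.1266i, -2.5729-1.3143i]
Zero-padded 9-point DFT provides frequency interpolation.

DFT_9([x, 0, ...]) = [2, -4.8794-2.6537i, -1.4679+0.6015i, -5.5000-2.5981i, -2.6527+3.2552i, -2.6527-3.2552i, -5.5000+2.5981i, -1.4679-0.6015i, -4.8794+2.6537i]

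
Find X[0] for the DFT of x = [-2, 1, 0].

X[0] = Σ(n=0 to 2) x[n] · ω_3^0 = Σ x[n]
= (-2) + (1) + (0)

X[0] = -1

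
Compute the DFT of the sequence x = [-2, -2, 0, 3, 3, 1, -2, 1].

X[k] = Σ(n=0 to 7) x[n] · ω_8^(nk)
where ω_8 = e^(-2πi/8)

Computing each X[k]:
X[0] = 2
X[1] = -8.5355-1.2929i
X[2] = 3+5i
X[3] = -1.4645+2.7071i
X[4] = -4
X[5] = -1.4645-2.7071i
X[6] = 3-5i
X[7] = -8.5355+1.2929i

X = [2, -8.5355-1.2929i, 3+5i, -1.4645+2.7071i, -4, -1.4645-2.7071i, 3-5i, -8.5355+1.2929i]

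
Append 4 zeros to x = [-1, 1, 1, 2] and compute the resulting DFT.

Original 4-point DFT: [3, -2+1i, -3, -2-1i]
Zero-padded 8-point DFT provides frequency interpolation.

DFT_8([x, 0, ...]) = [3, -1.7071-3.1213i, -2+1i, -0.2929-1.1213i, -3, -0.2929+1.1213i, -2-1i, -1.7071+3.1213i]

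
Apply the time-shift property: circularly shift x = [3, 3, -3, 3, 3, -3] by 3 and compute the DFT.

Time shift by 3: X_shifted[k] = ω_6^(3k) · X[k]
Shifted x = [3, 3, -3, 3, 3, -3]

DFT(x[n-3]) = [6, 0, 6.0000-10.3923i, 0, 6.0000+10.3923i, 0]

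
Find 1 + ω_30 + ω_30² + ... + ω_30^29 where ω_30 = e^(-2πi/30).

Sum of all nth roots of unity equals 0 for n > 1 (geometric series with r ≠ 1).

0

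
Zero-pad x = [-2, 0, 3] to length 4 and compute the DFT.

Original 3-point DFT: [1, -3.5000+2.5981i, -3.5000-2.5981i]
Zero-padded 4-point DFT provides frequency interpolation.

DFT_4([x, 0, ...]) = [1, -5, 1, -5]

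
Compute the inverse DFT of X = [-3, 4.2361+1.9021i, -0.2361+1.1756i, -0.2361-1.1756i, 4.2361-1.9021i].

x[n] = (1/5) Σ(k=0 to 4) X[k] · e^(2πikn/5)

Computing each x[n]:
x[0] = 1
x[1] = -1
x[2] = -2
x[3] = -2
x[4] = 1

x = [1, -1, -2, -2, 1]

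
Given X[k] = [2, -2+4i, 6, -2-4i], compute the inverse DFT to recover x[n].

x[n] = (1/4) Σ(k=0 to 3) X[k] · e^(2πikn/4)

Computing each x[n]:
x[0] = 1
x[1] = -3
x[2] = 3
x[3] = 1

x = [1, -3, 3, 1]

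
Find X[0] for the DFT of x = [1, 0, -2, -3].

X[0] = Σ(n=0 to 3) x[n] · ω_4^0 = Σ x[n]
= (1) + (0) + (-2) + (-3)

X[0] = -4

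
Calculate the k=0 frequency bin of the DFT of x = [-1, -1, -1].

X[0] = Σ(n=0 to 2) x[n] · ω_3^0 = Σ x[n]
= (-1) + (-1) + (-1)

X[0] = -3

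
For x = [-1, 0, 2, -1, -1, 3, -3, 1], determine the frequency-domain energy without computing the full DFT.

Parseval: Σ|x[n]|² = (1/N)Σ|X[k]|², so Σ|X[k]|² = N·Σ|x[n]|² = 8·26.0000

Σ|X[k]|² = N·Σ|x[n]|² = 8·26.0000 = 208.0000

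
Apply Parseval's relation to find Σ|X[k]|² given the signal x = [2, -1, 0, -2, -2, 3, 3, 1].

Parseval: Σ|x[n]|² = (1/N)Σ|X[k]|², so Σ|X[k]|² = N·Σ|x[n]|² = 8·32.0000

Σ|X[k]|² = N·Σ|x[n]|² = 8·32.0000 = 256.0000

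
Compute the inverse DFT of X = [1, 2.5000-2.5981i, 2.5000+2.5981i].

x[n] = (1/3) Σ(k=0 to 2) X[k] · e^(2πikn/3)

Computing each x[n]:
x[0] = 2
x[1] = 1
x[2] = -2

x = [2, 1, -2]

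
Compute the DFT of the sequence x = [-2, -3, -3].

X[k] = Σ(n=0 to 2) x[n] · ω_3^(nk)
where ω_3 = e^(-2πi/3)

Computing each X[k]:
X[0] = -8
X[1] = 1
X[2] = 1

X = [-8, 1, 1]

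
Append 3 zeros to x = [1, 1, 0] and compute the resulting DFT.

Original 3-point DFT: [2, 0.5000-0.8660i, 0.5000+0.8660i]
Zero-padded 6-point DFT provides frequency interpolation.

DFT_6([x, 0, ...]) = [2, 1.5000-0.8660i, 0.5000-0.8660i, 0, 0.5000+0.8660i, 1.5000+0.8660i]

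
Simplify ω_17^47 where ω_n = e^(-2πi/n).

Since ω_17^17 = 1, powers reduce modulo 17.
47 mod 17 = 13
So ω_17^47 = ω_17^13 = e^(-2πi·13/17)

ω_17^47 = ω_17^13 = 0.0923+0.9957i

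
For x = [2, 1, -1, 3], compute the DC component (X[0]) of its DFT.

X[0] = Σ(n=0 to 3) x[n] · ω_4^0 = Σ x[n]
= (2) + (1) + (-1) + (3)

X[0] = 5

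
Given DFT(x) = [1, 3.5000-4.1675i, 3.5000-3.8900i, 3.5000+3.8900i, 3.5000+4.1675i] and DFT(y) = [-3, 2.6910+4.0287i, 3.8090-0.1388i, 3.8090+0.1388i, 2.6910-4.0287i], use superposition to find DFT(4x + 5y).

By linearity: DFT(4x + 5y) = 4·DFT(x) + 5·DFT(y)
= 4·[1, 3.5000-4.1675i, 3.5000-3.8900i, 3.5000+3.8900i, 3.5000+4.1675i] + 5·[-3, 2.6910+4.0287i, 3.8090-0.1388i, 3.8090+0.1388i, 2.6910-4.0287i]

Computing element-wise:
Z[0] = 4·(1) + 5·(-3) = -11
Z[1] = 4·(3.5000-4.1675i) + 5·(2.6910+4.0287i) = 27.4550+3.4735i
Z[2] = 4·(3.5000-3.8900i) + 5·(3.8090-0.1388i) = 33.0450-16.2540i
Z[3] = 4·(3.5000+3.8900i) + 5·(3.8090+0.1388i) = 33.0450+16.2540i
Z[4] = 4·(3.5000+4.1675i) + 5·(2.6910-4.0287i) = 27.4550-3.4735i

DFT(4x + 5y) = 4·X + 5·Y = [-11, 27.4550+3.4735i, 33.0450-16.2540i, 33.0450+16.2540i, 27.4550-3.4735i]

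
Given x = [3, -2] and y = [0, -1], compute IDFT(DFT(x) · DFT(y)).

(x ⊛ y)[n] = Σ(m=0 to 1) x[m] · y[(n-m) mod 2]

Computing each output sample:
(x ⊛ y)[0] = 2
(x ⊛ y)[1] = -3

x ⊛ y = [2, -3]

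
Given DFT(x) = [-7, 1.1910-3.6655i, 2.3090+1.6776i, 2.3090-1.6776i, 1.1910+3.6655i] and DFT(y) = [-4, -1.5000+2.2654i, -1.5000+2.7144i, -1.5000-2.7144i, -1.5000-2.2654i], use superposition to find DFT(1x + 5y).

By linearity: DFT(1x + 5y) = 1·DFT(x) + 5·DFT(y)
= 1·[-7, 1.1910-3.6655i, 2.3090+1.6776i, 2.3090-1.6776i, 1.1910+3.6655i] + 5·[-4, -1.5000+2.2654i, -1.5000+2.7144i, -1.5000-2.7144i, -1.5000-2.2654i]

Computing element-wise:
Z[0] = 1·(-7) + 5·(-4) = -27
Z[1] = 1·(1.1910-3.6655i) + 5·(-1.5000+2.2654i) = -6.3090+7.6615i
Z[2] = 1·(2.3090+1.6776i) + 5·(-1.5000+2.7144i) = -5.1910+15.2496i
Z[3] = 1·(2.3090-1.6776i) + 5·(-1.5000-2.7144i) = -5.1910-15.2496i
Z[4] = 1·(1.1910+3.6655i) + 5·(-1.5000-2.2654i) = -6.3090-7.6615i

DFT(1x + 5y) = 1·X + 5·Y = [-27, -6.3090+7.6615i, -5.1910+15.2496i, -5.1910-15.2496i, -6.3090-7.6615i]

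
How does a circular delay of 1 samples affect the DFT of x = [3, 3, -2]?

Time shift by 1: X_shifted[k] = ω_3^(1k) · X[k]
Shifted x = [-2, 3, 3]

DFT(x[n-1]) = [4, -5, -5]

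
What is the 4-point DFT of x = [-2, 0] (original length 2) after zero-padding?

Original 2-point DFT: [-2, -2]
Zero-padded 4-point DFT provides frequency interpolation.

DFT_4([x, 0, ...]) = [-2, -2, -2, -2]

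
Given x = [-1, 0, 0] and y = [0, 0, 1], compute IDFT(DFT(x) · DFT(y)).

(x ⊛ y)[n] = Σ(m=0 to 2) x[m] · y[(n-m) mod 3]

Computing each output sample:
(x ⊛ y)[0] = 0
(x ⊛ y)[1] = 0
(x ⊛ y)[2] = -1

x ⊛ y = [0, 0, -1]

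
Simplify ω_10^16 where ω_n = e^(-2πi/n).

Since ω_10^10 = 1, powers reduce modulo 10.
16 mod 10 = 6
So ω_10^16 = ω_10^6 = e^(-2πi·6/10)

ω_10^16 = ω_10^6 = -0.8090+0.5878i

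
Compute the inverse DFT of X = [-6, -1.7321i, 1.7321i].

x[n] = (1/3) Σ(k=0 to 2) X[k] · e^(2πikn/3)

Computing each x[n]:
x[0] = -2
x[1] = -1
x[2] = -3

x = [-2, -1, -3]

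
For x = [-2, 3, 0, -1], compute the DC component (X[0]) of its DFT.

X[0] = Σ(n=0 to 3) x[n] · ω_4^0 = Σ x[n]
= (-2) + (3) + (0) + (-1)

X[0] = 0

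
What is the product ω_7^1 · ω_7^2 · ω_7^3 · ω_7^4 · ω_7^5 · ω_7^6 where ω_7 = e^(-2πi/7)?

The primitive 7th roots of unity are ω_7^k for k coprime to 7: k ∈ {1, 2, 3, 4, 5, 6}
Their product equals the constant term of the cyclotomic polynomial Φ_7(x) up to sign.
For n ≥ 3, the product of all primitive nth roots of unity is 1. (For n=1 it is 1; for n=2 it is -1.)

1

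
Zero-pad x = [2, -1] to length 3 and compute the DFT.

Original 2-point DFT: [1, 3]
Zero-padded 3-point DFT provides frequency interpolation.

DFT_3([x, 0, ...]) = [1, 2.5000+0.8660i, 2.5000-0.8660i]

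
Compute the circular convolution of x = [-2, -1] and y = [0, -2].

(x ⊛ y)[n] = Σ(m=0 to 1) x[m] · y[(n-m) mod 2]

Computing each output sample:
(x ⊛ y)[0] = 2
(x ⊛ y)[1] = 4

x ⊛ y = [2, 4]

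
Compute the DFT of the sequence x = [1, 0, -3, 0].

X[k] = Σ(n=0 to 3) x[n] · ω_4^(nk)
where ω_4 = e^(-2πi/4)

Computing each X[k]:
X[0] = -2
X[1] = 4
X[2] = -2
X[3] = 4

X = [-2, 4, -2, 4]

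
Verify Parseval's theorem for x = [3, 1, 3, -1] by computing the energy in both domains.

Time domain:
Σ|x[n]|² = |3|² + |1|² + |3|² + |-1|² = 20.0000

Frequency domain:
(1/4)Σ|X[k]|² = (1/4)(|6|² + |-2i|² + |6|² + |2i|²) = (1/4)·80.0000 = 20.0000

Both sides agree, confirming Parseval's theorem.

Σ|x[n]|² = (1/N)Σ|X[k]|² = 20.0000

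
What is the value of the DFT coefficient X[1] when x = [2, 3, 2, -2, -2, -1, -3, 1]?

X[1] = Σ(n=0 to 7) x[n] · ω_8^(1n) where ω_8 = e^(-2πi/8)
= (2)·ω_8^0 + (3)·ω_8^1 + (2)·ω_8^2 + (-2)·ω_8^3 + (-2)·ω_8^4 + (-1)·ω_8^5 + (-3)·ω_8^6 + (1)·ω_8^7

X[1] = 8.9497-5.7071i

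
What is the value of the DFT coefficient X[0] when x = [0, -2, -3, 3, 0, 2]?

X[0] = Σ(n=0 to 5) x[n] · ω_6^0 = Σ x[n]
= (0) + (-2) + (-3) + (3) + (0) + (2)

X[0] = 0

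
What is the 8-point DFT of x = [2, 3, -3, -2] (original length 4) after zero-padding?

Original 4-point DFT: [0, 5-5i, -2, 5+5i]
Zero-padded 8-point DFT provides frequency interpolation.

DFT_8([x, 0, ...]) = [0, 5.5355+2.2929i, 5-5i, -1.5355-3.7071i, -2, -1.5355+3.7071i, 5+5i, 5.5355-2.2929i]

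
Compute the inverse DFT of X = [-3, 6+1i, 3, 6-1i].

x[n] = (1/4) Σ(k=0 to 3) X[k] · e^(2πikn/4)

Computing each x[n]:
x[0] = 3
x[1] = -2
x[2] = -3
x[3] = -1

x = [3, -2, -3, -1]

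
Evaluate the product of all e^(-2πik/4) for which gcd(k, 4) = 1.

The primitive 4th roots of unity are ω_4^k for k coprime to 4: k ∈ {1, 3}
Their product equals the constant term of the cyclotomic polynomial Φ_4(x) up to sign.
For n ≥ 3, the product of all primitive nth roots of unity is 1. (For n=1 it is 1; for n=2 it is -1.)

1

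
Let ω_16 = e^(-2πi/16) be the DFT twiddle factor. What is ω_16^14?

ω_16^14 = e^(-2πi·14/16)
= cos(-2π·14/16) + i·sin(-2π·14/16)
= cos(-28π/16) + i·sin(-28π/16)

ω_16^14 = cos(-28π/16) + i·sin(-28π/16) = 0.7071+0.7071i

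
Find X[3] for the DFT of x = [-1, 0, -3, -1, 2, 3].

X[3] = Σ(n=0 to 5) x[n] · ω_6^(3n) where ω_6 = e^(-2πi/6)
= (-1)·ω_6^0 + (0)·ω_6^3 + (-3)·ω_6^6 + (-1)·ω_6^9 + (2)·ω_6^12 + (3)·ω_6^15

X[3] = -4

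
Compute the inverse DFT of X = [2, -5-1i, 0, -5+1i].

x[n] = (1/4) Σ(k=0 to 3) X[k] · e^(2πikn/4)

Computing each x[n]:
x[0] = -2
x[1] = 1
x[2] = 3
x[3] = 0

x = [-2, 1, 3, 0]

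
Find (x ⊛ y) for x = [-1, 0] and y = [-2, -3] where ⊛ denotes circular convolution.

(x ⊛ y)[n] = Σ(m=0 to 1) x[m] · y[(n-m) mod 2]

Computing each output sample:
(x ⊛ y)[0] = 2
(x ⊛ y)[1] = 3

x ⊛ y = [2, 3]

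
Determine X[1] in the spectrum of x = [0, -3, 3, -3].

X[1] = Σ(n=0 to 3) x[n] · ω_4^(1n) where ω_4 = e^(-2πi/4)
= (0)·ω_4^0 + (-3)·ω_4^1 + (3)·ω_4^2 + (-3)·ω_4^3

X[1] = -3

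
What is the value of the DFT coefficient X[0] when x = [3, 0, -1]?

X[0] = Σ(n=0 to 2) x[n] · ω_3^0 = Σ x[n]
= (3) + (0) + (-1)

X[0] = 2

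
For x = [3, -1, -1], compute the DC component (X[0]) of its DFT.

X[0] = Σ(n=0 to 2) x[n] · ω_3^0 = Σ x[n]
= (3) + (-1) + (-1)

X[0] = 1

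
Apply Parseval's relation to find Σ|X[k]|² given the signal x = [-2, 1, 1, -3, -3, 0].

Parseval: Σ|x[n]|² = (1/N)Σ|X[k]|², so Σ|X[k]|² = N·Σ|x[n]|² = 6·24.0000

Σ|X[k]|² = N·Σ|x[n]|² = 6·24.0000 = 144.0000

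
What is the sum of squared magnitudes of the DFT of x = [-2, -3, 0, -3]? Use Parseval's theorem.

Parseval: Σ|x[n]|² = (1/N)Σ|X[k]|², so Σ|X[k]|² = N·Σ|x[n]|² = 4·22.0000

Σ|X[k]|² = N·Σ|x[n]|² = 4·22.0000 = 88.0000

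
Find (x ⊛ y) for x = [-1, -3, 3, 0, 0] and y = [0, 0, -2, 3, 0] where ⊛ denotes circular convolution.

(x ⊛ y)[n] = Σ(m=0 to 4) x[m] · y[(n-m) mod 5]

Computing each output sample:
(x ⊛ y)[0] = 9
(x ⊛ y)[1] = 0
(x ⊛ y)[2] = 2
(x ⊛ y)[3] = 3
(x ⊛ y)[4] = -15

x ⊛ y = [9, 0, 2, 3, -15]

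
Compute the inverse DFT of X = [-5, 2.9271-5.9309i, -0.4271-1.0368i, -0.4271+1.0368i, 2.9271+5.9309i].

x[n] = (1/5) Σ(k=0 to 4) X[k] · e^(2πikn/5)

Computing each x[n]:
x[0] = 0
x[1] = 2
x[2] = -1
x[3] = -3
x[4] = -3

x = [0, 2, -1, -3, -3]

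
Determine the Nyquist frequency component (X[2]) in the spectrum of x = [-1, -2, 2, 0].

X[2] = Σ(n=0 to 3) x[n] · ω_4^(2n) where ω_4 = e^(-2πi/4)
= (-1)·ω_4^0 + (-2)·ω_4^2 + (2)·ω_4^4 + (0)·ω_4^6

X[2] = 3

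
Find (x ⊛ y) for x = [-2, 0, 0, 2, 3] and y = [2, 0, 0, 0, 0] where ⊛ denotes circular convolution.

(x ⊛ y)[n] = Σ(m=0 to 4) x[m] · y[(n-m) mod 5]

Computing each output sample:
(x ⊛ y)[0] = -4
(x ⊛ y)[1] = 0
(x ⊛ y)[2] = 0
(x ⊛ y)[3] = 4
(x ⊛ y)[4] = 6

x ⊛ y = [-4, 0, 0, 4, 6]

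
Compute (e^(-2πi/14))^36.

Since ω_14^14 = 1, powers reduce modulo 14.
36 mod 14 = 8
So ω_14^36 = ω_14^8 = e^(-2πi·8/14)

ω_14^36 = ω_14^8 = -0.9010+0.4339i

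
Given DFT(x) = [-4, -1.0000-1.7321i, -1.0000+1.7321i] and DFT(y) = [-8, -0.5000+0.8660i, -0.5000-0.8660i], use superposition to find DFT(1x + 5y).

By linearity: DFT(1x + 5y) = 1·DFT(x) + 5·DFT(y)
= 1·[-4, -1.0000-1.7321i, -1.0000+1.7321i] + 5·[-8, -0.5000+0.8660i, -0.5000-0.8660i]

Computing element-wise:
Z[0] = 1·(-4) + 5·(-8) = -44
Z[1] = 1·(-1.0000-1.7321i) + 5·(-0.5000+0.8660i) = -3.5000+2.5979i
Z[2] = 1·(-1.0000+1.7321i) + 5·(-0.5000-0.8660i) = -3.5000-2.5979i

DFT(1x + 5y) = 1·X + 5·Y = [-44, -3.5000+2.5979i, -3.5000-2.5979i]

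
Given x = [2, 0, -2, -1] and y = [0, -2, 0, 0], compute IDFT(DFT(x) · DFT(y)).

(x ⊛ y)[n] = Σ(m=0 to 3) x[m] · y[(n-m) mod 4]

Computing each output sample:
(x ⊛ y)[0] = 2
(x ⊛ y)[1] = -4
(x ⊛ y)[2] = 0
(x ⊛ y)[3] = 4

x ⊛ y = [2, -4, 0, 4]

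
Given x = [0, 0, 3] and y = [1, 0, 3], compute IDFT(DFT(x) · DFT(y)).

(x ⊛ y)[n] = Σ(m=0 to 2) x[m] · y[(n-m) mod 3]

Computing each output sample:
(x ⊛ y)[0] = 0
(x ⊛ y)[1] = 9
(x ⊛ y)[2] = 3

x ⊛ y = [0, 9, 3]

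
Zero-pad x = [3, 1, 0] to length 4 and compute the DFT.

Original 3-point DFT: [4, 2.5000-0.8660i, 2.5000+0.8660i]
Zero-padded 4-point DFT provides frequency interpolation.

DFT_4([x, 0, ...]) = [4, 3-1i, 2, 3+1i]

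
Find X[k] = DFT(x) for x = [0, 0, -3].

X[k] = Σ(n=0 to 2) x[n] · ω_3^(nk)
where ω_3 = e^(-2πi/3)

Computing each X[k]:
X[0] = -3
X[1] = 1.5000-2.5981i
X[2] = 1.5000+2.5981i

X = [-3, 1.5000-2.5981i, 1.5000+2.5981i]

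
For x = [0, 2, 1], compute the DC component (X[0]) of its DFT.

X[0] = Σ(n=0 to 2) x[n] · ω_3^0 = Σ x[n]
= (0) + (2) + (1)

X[0] = 3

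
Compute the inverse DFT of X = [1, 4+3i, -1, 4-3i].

x[n] = (1/4) Σ(k=0 to 3) X[k] · e^(2πikn/4)

Computing each x[n]:
x[0] = 2
x[1] = -1
x[2] = -2
x[3] = 2

x = [2, -1, -2, 2]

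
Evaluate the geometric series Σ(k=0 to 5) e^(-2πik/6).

Sum of all nth roots of unity equals 0 for n > 1 (geometric series with r ≠ 1).

0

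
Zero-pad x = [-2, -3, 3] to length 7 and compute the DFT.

Original 3-point DFT: [-2, -2.0000+5.1962i, -2.0000-5.1962i]
Zero-padded 7-point DFT provides frequency interpolation.

DFT_7([x, 0, ...]) = [-2, -4.5380-0.5793i, -4.0353+4.2264i, 2.5734+3.6471i, 2.5734-3.6471i, -4.0353-4.2264i, -4.5380+0.5793i]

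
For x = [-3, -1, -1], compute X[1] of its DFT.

X[1] = Σ(n=0 to 2) x[n] · ω_3^(1n) where ω_3 = e^(-2πi/3)
= (-3)·ω_3^0 + (-1)·ω_3^1 + (-1)·ω_3^2

X[1] = -2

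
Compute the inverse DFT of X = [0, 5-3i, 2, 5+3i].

x[n] = (1/4) Σ(k=0 to 3) X[k] · e^(2πikn/4)

Computing each x[n]:
x[0] = 3
x[1] = 1
x[2] = -2
x[3] = -2

x = [3, 1, -2, -2]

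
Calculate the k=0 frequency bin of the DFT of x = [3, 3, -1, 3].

X[0] = Σ(n=0 to 3) x[n] · ω_4^0 = Σ x[n]
= (3) + (3) + (-1) + (3)

X[0] = 8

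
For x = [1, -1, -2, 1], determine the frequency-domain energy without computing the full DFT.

Parseval: Σ|x[n]|² = (1/N)Σ|X[k]|², so Σ|X[k]|² = N·Σ|x[n]|² = 4·7.0000

Σ|X[k]|² = N·Σ|x[n]|² = 4·7.0000 = 28.0000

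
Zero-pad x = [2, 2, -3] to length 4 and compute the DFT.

Original 3-point DFT: [1, 2.5000-4.3301i, 2.5000+4.3301i]
Zero-padded 4-point DFT provides frequency interpolation.

DFT_4([x, 0, ...]) = [1, 5-2i, -3, 5+2i]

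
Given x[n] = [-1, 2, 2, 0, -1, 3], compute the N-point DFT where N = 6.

X[k] = Σ(n=0 to 5) x[n] · ω_6^(nk)
where ω_6 = e^(-2πi/6)

Computing each X[k]:
X[0] = 5
X[1] = 1.0000-1.7321i
X[2] = -4.0000+3.4641i
X[3] = -5
X[4] = -4.0000-3.4641i
X[5] = 1.0000+1.7321i

X = [5, 1.0000-1.7321i, -4.0000+3.4641i, -5, -4.0000-3.4641i, 1.0000+1.7321i]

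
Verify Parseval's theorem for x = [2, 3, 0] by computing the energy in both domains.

Time domain:
Σ|x[n]|² = |2|² + |3|² + |0|² = 13.0000

Frequency domain:
(1/3)Σ|X[k]|² = (1/3)(|5|² + |0.5000-2.5981i|² + |0.5000+2.5981i|²) = (1/3)·39.0000 = 13.0000

Both sides agree, confirming Parseval's theorem.

Σ|x[n]|² = (1/N)Σ|X[k]|² = 13.0000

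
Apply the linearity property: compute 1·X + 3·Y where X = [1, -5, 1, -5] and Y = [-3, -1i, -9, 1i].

By linearity: DFT(1x + 3y) = 1·DFT(x) + 3·DFT(y)
= 1·[1, -5, 1, -5] + 3·[-3, -1i, -9, 1i]

Computing element-wise:
Z[0] = 1·(1) + 3·(-3) = -8
Z[1] = 1·(-5) + 3·(-1i) = -5-3i
Z[2] = 1·(1) + 3·(-9) = -26
Z[3] = 1·(-5) + 3·(1i) = -5+3i

DFT(1x + 3y) = 1·X + 3·Y = [-8, -5-3i, -26, -5+3i]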